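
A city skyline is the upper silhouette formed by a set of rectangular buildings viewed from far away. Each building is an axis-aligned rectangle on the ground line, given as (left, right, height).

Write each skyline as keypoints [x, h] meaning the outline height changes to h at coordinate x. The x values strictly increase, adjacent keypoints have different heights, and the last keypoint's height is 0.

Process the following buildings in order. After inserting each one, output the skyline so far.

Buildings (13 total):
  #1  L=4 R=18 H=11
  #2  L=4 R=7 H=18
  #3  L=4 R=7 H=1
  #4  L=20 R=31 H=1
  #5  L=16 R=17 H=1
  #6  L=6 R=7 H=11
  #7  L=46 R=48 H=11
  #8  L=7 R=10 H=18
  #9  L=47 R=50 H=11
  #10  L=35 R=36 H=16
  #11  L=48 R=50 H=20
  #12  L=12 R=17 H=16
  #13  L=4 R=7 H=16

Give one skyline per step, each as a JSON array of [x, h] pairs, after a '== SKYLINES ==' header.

== SKYLINES ==
[[4,11],[18,0]]
[[4,18],[7,11],[18,0]]
[[4,18],[7,11],[18,0]]
[[4,18],[7,11],[18,0],[20,1],[31,0]]
[[4,18],[7,11],[18,0],[20,1],[31,0]]
[[4,18],[7,11],[18,0],[20,1],[31,0]]
[[4,18],[7,11],[18,0],[20,1],[31,0],[46,11],[48,0]]
[[4,18],[10,11],[18,0],[20,1],[31,0],[46,11],[48,0]]
[[4,18],[10,11],[18,0],[20,1],[31,0],[46,11],[50,0]]
[[4,18],[10,11],[18,0],[20,1],[31,0],[35,16],[36,0],[46,11],[50,0]]
[[4,18],[10,11],[18,0],[20,1],[31,0],[35,16],[36,0],[46,11],[48,20],[50,0]]
[[4,18],[10,11],[12,16],[17,11],[18,0],[20,1],[31,0],[35,16],[36,0],[46,11],[48,20],[50,0]]
[[4,18],[10,11],[12,16],[17,11],[18,0],[20,1],[31,0],[35,16],[36,0],[46,11],[48,20],[50,0]]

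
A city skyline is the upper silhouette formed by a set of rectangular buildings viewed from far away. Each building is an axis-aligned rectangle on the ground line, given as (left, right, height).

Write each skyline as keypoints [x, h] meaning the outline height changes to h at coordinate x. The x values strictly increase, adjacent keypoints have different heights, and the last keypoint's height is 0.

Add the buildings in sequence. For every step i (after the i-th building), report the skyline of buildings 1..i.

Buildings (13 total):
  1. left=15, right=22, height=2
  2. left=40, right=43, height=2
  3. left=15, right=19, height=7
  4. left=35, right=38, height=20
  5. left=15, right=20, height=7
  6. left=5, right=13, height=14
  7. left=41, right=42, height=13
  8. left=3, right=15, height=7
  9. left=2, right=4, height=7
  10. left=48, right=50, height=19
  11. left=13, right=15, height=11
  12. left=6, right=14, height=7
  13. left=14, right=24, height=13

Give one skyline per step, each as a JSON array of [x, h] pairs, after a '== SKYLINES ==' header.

== SKYLINES ==
[[15,2],[22,0]]
[[15,2],[22,0],[40,2],[43,0]]
[[15,7],[19,2],[22,0],[40,2],[43,0]]
[[15,7],[19,2],[22,0],[35,20],[38,0],[40,2],[43,0]]
[[15,7],[20,2],[22,0],[35,20],[38,0],[40,2],[43,0]]
[[5,14],[13,0],[15,7],[20,2],[22,0],[35,20],[38,0],[40,2],[43,0]]
[[5,14],[13,0],[15,7],[20,2],[22,0],[35,20],[38,0],[40,2],[41,13],[42,2],[43,0]]
[[3,7],[5,14],[13,7],[20,2],[22,0],[35,20],[38,0],[40,2],[41,13],[42,2],[43,0]]
[[2,7],[5,14],[13,7],[20,2],[22,0],[35,20],[38,0],[40,2],[41,13],[42,2],[43,0]]
[[2,7],[5,14],[13,7],[20,2],[22,0],[35,20],[38,0],[40,2],[41,13],[42,2],[43,0],[48,19],[50,0]]
[[2,7],[5,14],[13,11],[15,7],[20,2],[22,0],[35,20],[38,0],[40,2],[41,13],[42,2],[43,0],[48,19],[50,0]]
[[2,7],[5,14],[13,11],[15,7],[20,2],[22,0],[35,20],[38,0],[40,2],[41,13],[42,2],[43,0],[48,19],[50,0]]
[[2,7],[5,14],[13,11],[14,13],[24,0],[35,20],[38,0],[40,2],[41,13],[42,2],[43,0],[48,19],[50,0]]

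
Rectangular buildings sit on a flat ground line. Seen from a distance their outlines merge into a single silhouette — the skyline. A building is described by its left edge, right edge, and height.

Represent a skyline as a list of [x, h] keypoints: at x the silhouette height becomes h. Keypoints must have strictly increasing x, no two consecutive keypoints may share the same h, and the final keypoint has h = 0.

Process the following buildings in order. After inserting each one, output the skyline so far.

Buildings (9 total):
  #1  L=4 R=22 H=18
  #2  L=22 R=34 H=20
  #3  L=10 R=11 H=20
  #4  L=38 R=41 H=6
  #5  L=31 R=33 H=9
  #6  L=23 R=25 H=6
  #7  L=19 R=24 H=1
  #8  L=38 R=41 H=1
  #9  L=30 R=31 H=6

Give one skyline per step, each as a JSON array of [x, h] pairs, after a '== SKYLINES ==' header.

== SKYLINES ==
[[4,18],[22,0]]
[[4,18],[22,20],[34,0]]
[[4,18],[10,20],[11,18],[22,20],[34,0]]
[[4,18],[10,20],[11,18],[22,20],[34,0],[38,6],[41,0]]
[[4,18],[10,20],[11,18],[22,20],[34,0],[38,6],[41,0]]
[[4,18],[10,20],[11,18],[22,20],[34,0],[38,6],[41,0]]
[[4,18],[10,20],[11,18],[22,20],[34,0],[38,6],[41,0]]
[[4,18],[10,20],[11,18],[22,20],[34,0],[38,6],[41,0]]
[[4,18],[10,20],[11,18],[22,20],[34,0],[38,6],[41,0]]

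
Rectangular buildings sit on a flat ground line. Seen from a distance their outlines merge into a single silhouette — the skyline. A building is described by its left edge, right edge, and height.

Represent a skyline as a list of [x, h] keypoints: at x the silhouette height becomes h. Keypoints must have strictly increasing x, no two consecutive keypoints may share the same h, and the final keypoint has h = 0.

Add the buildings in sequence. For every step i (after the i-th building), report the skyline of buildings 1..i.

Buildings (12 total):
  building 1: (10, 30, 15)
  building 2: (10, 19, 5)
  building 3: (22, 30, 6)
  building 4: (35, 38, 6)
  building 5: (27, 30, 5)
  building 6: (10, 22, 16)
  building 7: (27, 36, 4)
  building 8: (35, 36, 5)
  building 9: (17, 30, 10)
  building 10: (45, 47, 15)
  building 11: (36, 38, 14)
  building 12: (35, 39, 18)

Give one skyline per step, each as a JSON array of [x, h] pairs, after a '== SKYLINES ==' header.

== SKYLINES ==
[[10,15],[30,0]]
[[10,15],[30,0]]
[[10,15],[30,0]]
[[10,15],[30,0],[35,6],[38,0]]
[[10,15],[30,0],[35,6],[38,0]]
[[10,16],[22,15],[30,0],[35,6],[38,0]]
[[10,16],[22,15],[30,4],[35,6],[38,0]]
[[10,16],[22,15],[30,4],[35,6],[38,0]]
[[10,16],[22,15],[30,4],[35,6],[38,0]]
[[10,16],[22,15],[30,4],[35,6],[38,0],[45,15],[47,0]]
[[10,16],[22,15],[30,4],[35,6],[36,14],[38,0],[45,15],[47,0]]
[[10,16],[22,15],[30,4],[35,18],[39,0],[45,15],[47,0]]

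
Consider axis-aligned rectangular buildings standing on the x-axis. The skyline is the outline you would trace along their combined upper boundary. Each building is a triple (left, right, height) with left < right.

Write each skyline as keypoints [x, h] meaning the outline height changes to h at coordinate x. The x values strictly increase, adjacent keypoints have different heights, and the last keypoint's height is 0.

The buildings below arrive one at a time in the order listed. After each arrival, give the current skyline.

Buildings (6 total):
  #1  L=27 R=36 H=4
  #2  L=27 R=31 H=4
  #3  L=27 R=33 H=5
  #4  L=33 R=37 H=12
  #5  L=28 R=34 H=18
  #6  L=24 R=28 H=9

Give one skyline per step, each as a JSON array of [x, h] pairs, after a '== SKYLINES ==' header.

== SKYLINES ==
[[27,4],[36,0]]
[[27,4],[36,0]]
[[27,5],[33,4],[36,0]]
[[27,5],[33,12],[37,0]]
[[27,5],[28,18],[34,12],[37,0]]
[[24,9],[28,18],[34,12],[37,0]]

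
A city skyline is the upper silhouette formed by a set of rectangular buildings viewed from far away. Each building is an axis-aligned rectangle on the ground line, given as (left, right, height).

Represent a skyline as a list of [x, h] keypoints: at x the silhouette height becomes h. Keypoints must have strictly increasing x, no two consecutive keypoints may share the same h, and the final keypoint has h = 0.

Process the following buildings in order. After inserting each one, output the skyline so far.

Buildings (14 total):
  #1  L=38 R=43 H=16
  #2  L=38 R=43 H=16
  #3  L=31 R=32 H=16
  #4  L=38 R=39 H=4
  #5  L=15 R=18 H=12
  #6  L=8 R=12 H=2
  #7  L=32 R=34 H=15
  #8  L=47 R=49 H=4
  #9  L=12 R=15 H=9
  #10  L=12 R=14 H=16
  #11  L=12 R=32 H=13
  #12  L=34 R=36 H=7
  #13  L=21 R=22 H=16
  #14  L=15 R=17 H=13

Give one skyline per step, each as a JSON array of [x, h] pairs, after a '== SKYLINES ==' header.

== SKYLINES ==
[[38,16],[43,0]]
[[38,16],[43,0]]
[[31,16],[32,0],[38,16],[43,0]]
[[31,16],[32,0],[38,16],[43,0]]
[[15,12],[18,0],[31,16],[32,0],[38,16],[43,0]]
[[8,2],[12,0],[15,12],[18,0],[31,16],[32,0],[38,16],[43,0]]
[[8,2],[12,0],[15,12],[18,0],[31,16],[32,15],[34,0],[38,16],[43,0]]
[[8,2],[12,0],[15,12],[18,0],[31,16],[32,15],[34,0],[38,16],[43,0],[47,4],[49,0]]
[[8,2],[12,9],[15,12],[18,0],[31,16],[32,15],[34,0],[38,16],[43,0],[47,4],[49,0]]
[[8,2],[12,16],[14,9],[15,12],[18,0],[31,16],[32,15],[34,0],[38,16],[43,0],[47,4],[49,0]]
[[8,2],[12,16],[14,13],[31,16],[32,15],[34,0],[38,16],[43,0],[47,4],[49,0]]
[[8,2],[12,16],[14,13],[31,16],[32,15],[34,7],[36,0],[38,16],[43,0],[47,4],[49,0]]
[[8,2],[12,16],[14,13],[21,16],[22,13],[31,16],[32,15],[34,7],[36,0],[38,16],[43,0],[47,4],[49,0]]
[[8,2],[12,16],[14,13],[21,16],[22,13],[31,16],[32,15],[34,7],[36,0],[38,16],[43,0],[47,4],[49,0]]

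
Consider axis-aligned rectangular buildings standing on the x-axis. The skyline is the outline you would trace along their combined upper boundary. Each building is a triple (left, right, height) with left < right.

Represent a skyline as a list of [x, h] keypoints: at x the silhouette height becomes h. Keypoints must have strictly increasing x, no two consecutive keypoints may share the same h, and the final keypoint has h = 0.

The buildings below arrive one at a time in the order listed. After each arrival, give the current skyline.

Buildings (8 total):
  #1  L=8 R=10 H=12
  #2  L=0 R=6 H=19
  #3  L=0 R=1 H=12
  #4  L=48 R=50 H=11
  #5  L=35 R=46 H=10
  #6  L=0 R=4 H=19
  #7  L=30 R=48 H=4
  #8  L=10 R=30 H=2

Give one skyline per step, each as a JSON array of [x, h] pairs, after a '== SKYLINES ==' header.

== SKYLINES ==
[[8,12],[10,0]]
[[0,19],[6,0],[8,12],[10,0]]
[[0,19],[6,0],[8,12],[10,0]]
[[0,19],[6,0],[8,12],[10,0],[48,11],[50,0]]
[[0,19],[6,0],[8,12],[10,0],[35,10],[46,0],[48,11],[50,0]]
[[0,19],[6,0],[8,12],[10,0],[35,10],[46,0],[48,11],[50,0]]
[[0,19],[6,0],[8,12],[10,0],[30,4],[35,10],[46,4],[48,11],[50,0]]
[[0,19],[6,0],[8,12],[10,2],[30,4],[35,10],[46,4],[48,11],[50,0]]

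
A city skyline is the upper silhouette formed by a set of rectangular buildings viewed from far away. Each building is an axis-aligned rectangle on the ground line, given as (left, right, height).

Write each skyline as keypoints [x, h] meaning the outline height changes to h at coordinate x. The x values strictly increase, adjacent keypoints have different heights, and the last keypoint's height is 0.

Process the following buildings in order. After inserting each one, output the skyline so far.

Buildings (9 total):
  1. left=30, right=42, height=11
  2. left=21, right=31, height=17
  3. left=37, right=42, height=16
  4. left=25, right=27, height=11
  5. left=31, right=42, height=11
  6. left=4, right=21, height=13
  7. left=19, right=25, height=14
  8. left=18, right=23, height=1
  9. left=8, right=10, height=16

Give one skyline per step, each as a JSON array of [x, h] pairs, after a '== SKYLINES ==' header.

== SKYLINES ==
[[30,11],[42,0]]
[[21,17],[31,11],[42,0]]
[[21,17],[31,11],[37,16],[42,0]]
[[21,17],[31,11],[37,16],[42,0]]
[[21,17],[31,11],[37,16],[42,0]]
[[4,13],[21,17],[31,11],[37,16],[42,0]]
[[4,13],[19,14],[21,17],[31,11],[37,16],[42,0]]
[[4,13],[19,14],[21,17],[31,11],[37,16],[42,0]]
[[4,13],[8,16],[10,13],[19,14],[21,17],[31,11],[37,16],[42,0]]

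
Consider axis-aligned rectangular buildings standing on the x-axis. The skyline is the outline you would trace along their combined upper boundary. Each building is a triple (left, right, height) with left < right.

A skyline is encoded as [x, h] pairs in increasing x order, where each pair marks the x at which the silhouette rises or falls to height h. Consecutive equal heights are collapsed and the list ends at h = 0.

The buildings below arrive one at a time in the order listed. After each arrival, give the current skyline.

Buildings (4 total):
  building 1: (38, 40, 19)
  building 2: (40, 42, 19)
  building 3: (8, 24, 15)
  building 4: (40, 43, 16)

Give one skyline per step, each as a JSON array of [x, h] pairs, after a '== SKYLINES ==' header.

== SKYLINES ==
[[38,19],[40,0]]
[[38,19],[42,0]]
[[8,15],[24,0],[38,19],[42,0]]
[[8,15],[24,0],[38,19],[42,16],[43,0]]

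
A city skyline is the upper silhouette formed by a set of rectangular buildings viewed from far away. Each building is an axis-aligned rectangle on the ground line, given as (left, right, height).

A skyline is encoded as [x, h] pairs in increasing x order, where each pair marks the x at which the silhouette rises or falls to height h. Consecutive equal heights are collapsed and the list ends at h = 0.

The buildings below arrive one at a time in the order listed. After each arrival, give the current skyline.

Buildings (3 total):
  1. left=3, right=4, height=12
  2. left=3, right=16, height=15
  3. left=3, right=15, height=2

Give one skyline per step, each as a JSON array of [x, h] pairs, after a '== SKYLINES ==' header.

== SKYLINES ==
[[3,12],[4,0]]
[[3,15],[16,0]]
[[3,15],[16,0]]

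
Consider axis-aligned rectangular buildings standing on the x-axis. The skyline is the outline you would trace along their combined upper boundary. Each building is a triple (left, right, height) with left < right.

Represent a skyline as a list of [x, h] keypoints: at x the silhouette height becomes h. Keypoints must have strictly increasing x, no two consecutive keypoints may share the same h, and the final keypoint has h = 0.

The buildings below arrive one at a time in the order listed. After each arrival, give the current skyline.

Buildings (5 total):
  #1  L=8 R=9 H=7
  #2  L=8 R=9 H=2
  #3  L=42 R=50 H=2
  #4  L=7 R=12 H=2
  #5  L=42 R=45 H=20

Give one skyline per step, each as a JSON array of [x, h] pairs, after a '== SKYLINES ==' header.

== SKYLINES ==
[[8,7],[9,0]]
[[8,7],[9,0]]
[[8,7],[9,0],[42,2],[50,0]]
[[7,2],[8,7],[9,2],[12,0],[42,2],[50,0]]
[[7,2],[8,7],[9,2],[12,0],[42,20],[45,2],[50,0]]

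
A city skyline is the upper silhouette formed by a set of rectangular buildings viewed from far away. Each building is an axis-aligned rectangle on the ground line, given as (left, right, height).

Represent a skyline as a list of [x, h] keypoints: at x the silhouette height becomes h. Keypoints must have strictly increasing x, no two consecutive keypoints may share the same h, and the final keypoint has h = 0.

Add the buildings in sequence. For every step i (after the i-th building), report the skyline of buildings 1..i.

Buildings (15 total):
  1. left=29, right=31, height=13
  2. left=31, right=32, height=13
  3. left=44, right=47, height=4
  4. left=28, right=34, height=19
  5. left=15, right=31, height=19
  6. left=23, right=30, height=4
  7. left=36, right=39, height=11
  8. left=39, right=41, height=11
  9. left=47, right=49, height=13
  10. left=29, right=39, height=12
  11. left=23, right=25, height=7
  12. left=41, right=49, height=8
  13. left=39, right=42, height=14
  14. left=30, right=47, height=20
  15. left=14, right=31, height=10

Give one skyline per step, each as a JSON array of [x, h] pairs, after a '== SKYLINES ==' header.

== SKYLINES ==
[[29,13],[31,0]]
[[29,13],[32,0]]
[[29,13],[32,0],[44,4],[47,0]]
[[28,19],[34,0],[44,4],[47,0]]
[[15,19],[34,0],[44,4],[47,0]]
[[15,19],[34,0],[44,4],[47,0]]
[[15,19],[34,0],[36,11],[39,0],[44,4],[47,0]]
[[15,19],[34,0],[36,11],[41,0],[44,4],[47,0]]
[[15,19],[34,0],[36,11],[41,0],[44,4],[47,13],[49,0]]
[[15,19],[34,12],[39,11],[41,0],[44,4],[47,13],[49,0]]
[[15,19],[34,12],[39,11],[41,0],[44,4],[47,13],[49,0]]
[[15,19],[34,12],[39,11],[41,8],[47,13],[49,0]]
[[15,19],[34,12],[39,14],[42,8],[47,13],[49,0]]
[[15,19],[30,20],[47,13],[49,0]]
[[14,10],[15,19],[30,20],[47,13],[49,0]]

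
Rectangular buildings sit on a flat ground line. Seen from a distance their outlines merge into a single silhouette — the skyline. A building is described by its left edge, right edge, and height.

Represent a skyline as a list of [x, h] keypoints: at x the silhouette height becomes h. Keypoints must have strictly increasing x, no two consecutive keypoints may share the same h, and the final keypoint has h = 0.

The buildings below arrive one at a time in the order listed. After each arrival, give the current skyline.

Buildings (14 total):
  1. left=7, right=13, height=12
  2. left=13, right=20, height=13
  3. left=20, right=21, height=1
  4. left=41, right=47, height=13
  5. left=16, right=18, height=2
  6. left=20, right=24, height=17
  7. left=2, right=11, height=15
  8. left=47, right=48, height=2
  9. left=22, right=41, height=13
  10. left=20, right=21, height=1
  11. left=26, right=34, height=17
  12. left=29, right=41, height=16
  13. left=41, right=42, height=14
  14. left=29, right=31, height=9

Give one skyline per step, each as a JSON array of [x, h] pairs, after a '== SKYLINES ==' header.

== SKYLINES ==
[[7,12],[13,0]]
[[7,12],[13,13],[20,0]]
[[7,12],[13,13],[20,1],[21,0]]
[[7,12],[13,13],[20,1],[21,0],[41,13],[47,0]]
[[7,12],[13,13],[20,1],[21,0],[41,13],[47,0]]
[[7,12],[13,13],[20,17],[24,0],[41,13],[47,0]]
[[2,15],[11,12],[13,13],[20,17],[24,0],[41,13],[47,0]]
[[2,15],[11,12],[13,13],[20,17],[24,0],[41,13],[47,2],[48,0]]
[[2,15],[11,12],[13,13],[20,17],[24,13],[47,2],[48,0]]
[[2,15],[11,12],[13,13],[20,17],[24,13],[47,2],[48,0]]
[[2,15],[11,12],[13,13],[20,17],[24,13],[26,17],[34,13],[47,2],[48,0]]
[[2,15],[11,12],[13,13],[20,17],[24,13],[26,17],[34,16],[41,13],[47,2],[48,0]]
[[2,15],[11,12],[13,13],[20,17],[24,13],[26,17],[34,16],[41,14],[42,13],[47,2],[48,0]]
[[2,15],[11,12],[13,13],[20,17],[24,13],[26,17],[34,16],[41,14],[42,13],[47,2],[48,0]]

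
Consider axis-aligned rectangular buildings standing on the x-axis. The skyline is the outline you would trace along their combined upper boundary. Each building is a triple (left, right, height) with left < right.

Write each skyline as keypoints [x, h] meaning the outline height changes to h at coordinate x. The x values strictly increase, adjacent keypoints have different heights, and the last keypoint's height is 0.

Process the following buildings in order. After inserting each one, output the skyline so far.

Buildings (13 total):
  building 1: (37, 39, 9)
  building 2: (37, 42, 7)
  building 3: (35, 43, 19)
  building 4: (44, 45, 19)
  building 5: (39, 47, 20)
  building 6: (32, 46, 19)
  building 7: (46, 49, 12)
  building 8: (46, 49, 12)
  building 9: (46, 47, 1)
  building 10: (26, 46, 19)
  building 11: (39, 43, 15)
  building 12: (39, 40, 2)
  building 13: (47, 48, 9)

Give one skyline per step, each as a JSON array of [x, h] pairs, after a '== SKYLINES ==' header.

== SKYLINES ==
[[37,9],[39,0]]
[[37,9],[39,7],[42,0]]
[[35,19],[43,0]]
[[35,19],[43,0],[44,19],[45,0]]
[[35,19],[39,20],[47,0]]
[[32,19],[39,20],[47,0]]
[[32,19],[39,20],[47,12],[49,0]]
[[32,19],[39,20],[47,12],[49,0]]
[[32,19],[39,20],[47,12],[49,0]]
[[26,19],[39,20],[47,12],[49,0]]
[[26,19],[39,20],[47,12],[49,0]]
[[26,19],[39,20],[47,12],[49,0]]
[[26,19],[39,20],[47,12],[49,0]]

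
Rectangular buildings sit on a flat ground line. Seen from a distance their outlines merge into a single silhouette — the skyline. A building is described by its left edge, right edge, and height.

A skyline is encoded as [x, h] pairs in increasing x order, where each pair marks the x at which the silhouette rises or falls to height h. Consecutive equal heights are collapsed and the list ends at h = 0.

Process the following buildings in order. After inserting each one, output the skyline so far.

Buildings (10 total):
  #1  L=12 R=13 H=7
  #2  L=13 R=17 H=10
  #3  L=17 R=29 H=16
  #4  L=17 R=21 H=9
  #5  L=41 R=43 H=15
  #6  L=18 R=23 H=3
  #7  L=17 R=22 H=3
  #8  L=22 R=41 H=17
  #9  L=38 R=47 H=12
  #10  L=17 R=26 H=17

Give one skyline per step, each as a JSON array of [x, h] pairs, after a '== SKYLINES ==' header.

== SKYLINES ==
[[12,7],[13,0]]
[[12,7],[13,10],[17,0]]
[[12,7],[13,10],[17,16],[29,0]]
[[12,7],[13,10],[17,16],[29,0]]
[[12,7],[13,10],[17,16],[29,0],[41,15],[43,0]]
[[12,7],[13,10],[17,16],[29,0],[41,15],[43,0]]
[[12,7],[13,10],[17,16],[29,0],[41,15],[43,0]]
[[12,7],[13,10],[17,16],[22,17],[41,15],[43,0]]
[[12,7],[13,10],[17,16],[22,17],[41,15],[43,12],[47,0]]
[[12,7],[13,10],[17,17],[41,15],[43,12],[47,0]]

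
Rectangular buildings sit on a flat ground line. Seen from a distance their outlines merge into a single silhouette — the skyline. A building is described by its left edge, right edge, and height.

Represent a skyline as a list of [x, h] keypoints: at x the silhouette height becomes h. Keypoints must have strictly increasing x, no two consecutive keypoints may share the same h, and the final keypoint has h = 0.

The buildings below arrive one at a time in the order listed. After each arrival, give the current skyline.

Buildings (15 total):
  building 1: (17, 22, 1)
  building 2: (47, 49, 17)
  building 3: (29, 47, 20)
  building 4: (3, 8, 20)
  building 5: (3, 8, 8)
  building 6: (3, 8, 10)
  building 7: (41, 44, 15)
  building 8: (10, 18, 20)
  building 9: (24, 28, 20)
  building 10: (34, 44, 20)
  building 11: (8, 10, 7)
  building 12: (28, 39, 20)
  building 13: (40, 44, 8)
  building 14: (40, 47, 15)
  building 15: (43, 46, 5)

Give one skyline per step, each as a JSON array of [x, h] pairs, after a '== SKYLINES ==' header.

== SKYLINES ==
[[17,1],[22,0]]
[[17,1],[22,0],[47,17],[49,0]]
[[17,1],[22,0],[29,20],[47,17],[49,0]]
[[3,20],[8,0],[17,1],[22,0],[29,20],[47,17],[49,0]]
[[3,20],[8,0],[17,1],[22,0],[29,20],[47,17],[49,0]]
[[3,20],[8,0],[17,1],[22,0],[29,20],[47,17],[49,0]]
[[3,20],[8,0],[17,1],[22,0],[29,20],[47,17],[49,0]]
[[3,20],[8,0],[10,20],[18,1],[22,0],[29,20],[47,17],[49,0]]
[[3,20],[8,0],[10,20],[18,1],[22,0],[24,20],[28,0],[29,20],[47,17],[49,0]]
[[3,20],[8,0],[10,20],[18,1],[22,0],[24,20],[28,0],[29,20],[47,17],[49,0]]
[[3,20],[8,7],[10,20],[18,1],[22,0],[24,20],[28,0],[29,20],[47,17],[49,0]]
[[3,20],[8,7],[10,20],[18,1],[22,0],[24,20],[47,17],[49,0]]
[[3,20],[8,7],[10,20],[18,1],[22,0],[24,20],[47,17],[49,0]]
[[3,20],[8,7],[10,20],[18,1],[22,0],[24,20],[47,17],[49,0]]
[[3,20],[8,7],[10,20],[18,1],[22,0],[24,20],[47,17],[49,0]]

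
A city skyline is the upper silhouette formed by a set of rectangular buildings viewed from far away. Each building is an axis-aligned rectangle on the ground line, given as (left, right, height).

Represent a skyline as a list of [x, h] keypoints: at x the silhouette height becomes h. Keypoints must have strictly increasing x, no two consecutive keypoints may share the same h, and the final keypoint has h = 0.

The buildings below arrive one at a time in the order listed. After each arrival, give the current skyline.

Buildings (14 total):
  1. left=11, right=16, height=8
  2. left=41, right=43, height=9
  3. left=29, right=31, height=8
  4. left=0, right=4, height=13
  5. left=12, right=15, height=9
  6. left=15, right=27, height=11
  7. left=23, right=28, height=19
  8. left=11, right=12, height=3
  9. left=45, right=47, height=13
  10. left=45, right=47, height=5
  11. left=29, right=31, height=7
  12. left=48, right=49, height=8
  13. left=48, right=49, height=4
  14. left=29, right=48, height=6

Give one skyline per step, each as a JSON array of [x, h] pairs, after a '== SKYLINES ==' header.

== SKYLINES ==
[[11,8],[16,0]]
[[11,8],[16,0],[41,9],[43,0]]
[[11,8],[16,0],[29,8],[31,0],[41,9],[43,0]]
[[0,13],[4,0],[11,8],[16,0],[29,8],[31,0],[41,9],[43,0]]
[[0,13],[4,0],[11,8],[12,9],[15,8],[16,0],[29,8],[31,0],[41,9],[43,0]]
[[0,13],[4,0],[11,8],[12,9],[15,11],[27,0],[29,8],[31,0],[41,9],[43,0]]
[[0,13],[4,0],[11,8],[12,9],[15,11],[23,19],[28,0],[29,8],[31,0],[41,9],[43,0]]
[[0,13],[4,0],[11,8],[12,9],[15,11],[23,19],[28,0],[29,8],[31,0],[41,9],[43,0]]
[[0,13],[4,0],[11,8],[12,9],[15,11],[23,19],[28,0],[29,8],[31,0],[41,9],[43,0],[45,13],[47,0]]
[[0,13],[4,0],[11,8],[12,9],[15,11],[23,19],[28,0],[29,8],[31,0],[41,9],[43,0],[45,13],[47,0]]
[[0,13],[4,0],[11,8],[12,9],[15,11],[23,19],[28,0],[29,8],[31,0],[41,9],[43,0],[45,13],[47,0]]
[[0,13],[4,0],[11,8],[12,9],[15,11],[23,19],[28,0],[29,8],[31,0],[41,9],[43,0],[45,13],[47,0],[48,8],[49,0]]
[[0,13],[4,0],[11,8],[12,9],[15,11],[23,19],[28,0],[29,8],[31,0],[41,9],[43,0],[45,13],[47,0],[48,8],[49,0]]
[[0,13],[4,0],[11,8],[12,9],[15,11],[23,19],[28,0],[29,8],[31,6],[41,9],[43,6],[45,13],[47,6],[48,8],[49,0]]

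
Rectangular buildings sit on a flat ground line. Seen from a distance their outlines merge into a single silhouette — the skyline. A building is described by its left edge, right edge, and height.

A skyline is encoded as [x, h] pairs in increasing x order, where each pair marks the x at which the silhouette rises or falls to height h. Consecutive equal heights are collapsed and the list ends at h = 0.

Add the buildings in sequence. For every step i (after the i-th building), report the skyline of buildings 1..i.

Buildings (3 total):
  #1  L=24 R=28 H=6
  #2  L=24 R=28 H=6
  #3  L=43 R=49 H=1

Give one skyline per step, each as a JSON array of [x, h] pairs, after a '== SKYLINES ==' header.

== SKYLINES ==
[[24,6],[28,0]]
[[24,6],[28,0]]
[[24,6],[28,0],[43,1],[49,0]]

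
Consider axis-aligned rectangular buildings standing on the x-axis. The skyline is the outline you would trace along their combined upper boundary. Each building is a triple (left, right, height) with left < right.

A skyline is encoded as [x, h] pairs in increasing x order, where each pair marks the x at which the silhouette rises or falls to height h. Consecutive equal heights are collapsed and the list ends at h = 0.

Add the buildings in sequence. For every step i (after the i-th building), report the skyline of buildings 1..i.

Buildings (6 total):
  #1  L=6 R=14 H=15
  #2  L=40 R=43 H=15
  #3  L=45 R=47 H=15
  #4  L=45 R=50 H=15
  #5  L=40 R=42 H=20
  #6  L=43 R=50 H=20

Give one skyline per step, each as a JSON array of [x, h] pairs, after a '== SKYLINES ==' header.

== SKYLINES ==
[[6,15],[14,0]]
[[6,15],[14,0],[40,15],[43,0]]
[[6,15],[14,0],[40,15],[43,0],[45,15],[47,0]]
[[6,15],[14,0],[40,15],[43,0],[45,15],[50,0]]
[[6,15],[14,0],[40,20],[42,15],[43,0],[45,15],[50,0]]
[[6,15],[14,0],[40,20],[42,15],[43,20],[50,0]]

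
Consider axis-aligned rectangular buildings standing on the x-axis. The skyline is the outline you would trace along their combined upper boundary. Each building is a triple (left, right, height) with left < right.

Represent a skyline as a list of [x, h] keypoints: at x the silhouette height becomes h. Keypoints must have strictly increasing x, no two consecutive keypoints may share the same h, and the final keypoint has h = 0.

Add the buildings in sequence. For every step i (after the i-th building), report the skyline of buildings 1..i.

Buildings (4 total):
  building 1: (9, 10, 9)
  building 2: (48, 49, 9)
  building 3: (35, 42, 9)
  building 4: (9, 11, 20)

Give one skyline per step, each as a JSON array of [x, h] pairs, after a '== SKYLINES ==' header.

== SKYLINES ==
[[9,9],[10,0]]
[[9,9],[10,0],[48,9],[49,0]]
[[9,9],[10,0],[35,9],[42,0],[48,9],[49,0]]
[[9,20],[11,0],[35,9],[42,0],[48,9],[49,0]]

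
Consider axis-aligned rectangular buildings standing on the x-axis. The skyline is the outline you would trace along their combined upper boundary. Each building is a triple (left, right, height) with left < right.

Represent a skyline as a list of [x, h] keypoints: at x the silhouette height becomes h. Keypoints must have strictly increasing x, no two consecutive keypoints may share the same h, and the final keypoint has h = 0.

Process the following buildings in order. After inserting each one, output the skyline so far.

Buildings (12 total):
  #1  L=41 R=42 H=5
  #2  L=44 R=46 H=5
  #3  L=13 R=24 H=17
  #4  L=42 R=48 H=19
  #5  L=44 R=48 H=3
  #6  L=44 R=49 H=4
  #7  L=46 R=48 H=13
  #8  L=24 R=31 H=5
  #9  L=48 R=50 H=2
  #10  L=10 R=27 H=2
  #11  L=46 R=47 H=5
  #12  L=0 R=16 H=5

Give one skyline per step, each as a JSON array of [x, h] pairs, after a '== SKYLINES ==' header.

== SKYLINES ==
[[41,5],[42,0]]
[[41,5],[42,0],[44,5],[46,0]]
[[13,17],[24,0],[41,5],[42,0],[44,5],[46,0]]
[[13,17],[24,0],[41,5],[42,19],[48,0]]
[[13,17],[24,0],[41,5],[42,19],[48,0]]
[[13,17],[24,0],[41,5],[42,19],[48,4],[49,0]]
[[13,17],[24,0],[41,5],[42,19],[48,4],[49,0]]
[[13,17],[24,5],[31,0],[41,5],[42,19],[48,4],[49,0]]
[[13,17],[24,5],[31,0],[41,5],[42,19],[48,4],[49,2],[50,0]]
[[10,2],[13,17],[24,5],[31,0],[41,5],[42,19],[48,4],[49,2],[50,0]]
[[10,2],[13,17],[24,5],[31,0],[41,5],[42,19],[48,4],[49,2],[50,0]]
[[0,5],[13,17],[24,5],[31,0],[41,5],[42,19],[48,4],[49,2],[50,0]]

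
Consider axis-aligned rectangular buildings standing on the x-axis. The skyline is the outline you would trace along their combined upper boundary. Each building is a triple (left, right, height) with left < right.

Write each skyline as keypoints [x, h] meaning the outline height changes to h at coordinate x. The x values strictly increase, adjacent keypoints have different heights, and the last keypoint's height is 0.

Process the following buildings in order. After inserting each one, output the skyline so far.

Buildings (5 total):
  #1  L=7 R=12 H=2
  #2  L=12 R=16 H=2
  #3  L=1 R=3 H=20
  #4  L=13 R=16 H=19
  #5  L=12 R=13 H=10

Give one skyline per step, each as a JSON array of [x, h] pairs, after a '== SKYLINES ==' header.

== SKYLINES ==
[[7,2],[12,0]]
[[7,2],[16,0]]
[[1,20],[3,0],[7,2],[16,0]]
[[1,20],[3,0],[7,2],[13,19],[16,0]]
[[1,20],[3,0],[7,2],[12,10],[13,19],[16,0]]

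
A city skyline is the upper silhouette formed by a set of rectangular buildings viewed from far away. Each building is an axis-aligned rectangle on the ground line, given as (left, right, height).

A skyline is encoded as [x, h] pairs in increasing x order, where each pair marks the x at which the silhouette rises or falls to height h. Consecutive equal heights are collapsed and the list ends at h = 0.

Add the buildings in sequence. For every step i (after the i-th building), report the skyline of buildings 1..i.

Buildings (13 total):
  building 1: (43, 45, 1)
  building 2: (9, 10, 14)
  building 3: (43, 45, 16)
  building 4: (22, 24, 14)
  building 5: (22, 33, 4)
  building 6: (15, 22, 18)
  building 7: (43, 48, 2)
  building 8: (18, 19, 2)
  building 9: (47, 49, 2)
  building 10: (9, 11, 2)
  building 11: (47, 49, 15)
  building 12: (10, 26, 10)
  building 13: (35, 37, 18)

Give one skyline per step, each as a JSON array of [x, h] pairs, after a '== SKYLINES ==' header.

== SKYLINES ==
[[43,1],[45,0]]
[[9,14],[10,0],[43,1],[45,0]]
[[9,14],[10,0],[43,16],[45,0]]
[[9,14],[10,0],[22,14],[24,0],[43,16],[45,0]]
[[9,14],[10,0],[22,14],[24,4],[33,0],[43,16],[45,0]]
[[9,14],[10,0],[15,18],[22,14],[24,4],[33,0],[43,16],[45,0]]
[[9,14],[10,0],[15,18],[22,14],[24,4],[33,0],[43,16],[45,2],[48,0]]
[[9,14],[10,0],[15,18],[22,14],[24,4],[33,0],[43,16],[45,2],[48,0]]
[[9,14],[10,0],[15,18],[22,14],[24,4],[33,0],[43,16],[45,2],[49,0]]
[[9,14],[10,2],[11,0],[15,18],[22,14],[24,4],[33,0],[43,16],[45,2],[49,0]]
[[9,14],[10,2],[11,0],[15,18],[22,14],[24,4],[33,0],[43,16],[45,2],[47,15],[49,0]]
[[9,14],[10,10],[15,18],[22,14],[24,10],[26,4],[33,0],[43,16],[45,2],[47,15],[49,0]]
[[9,14],[10,10],[15,18],[22,14],[24,10],[26,4],[33,0],[35,18],[37,0],[43,16],[45,2],[47,15],[49,0]]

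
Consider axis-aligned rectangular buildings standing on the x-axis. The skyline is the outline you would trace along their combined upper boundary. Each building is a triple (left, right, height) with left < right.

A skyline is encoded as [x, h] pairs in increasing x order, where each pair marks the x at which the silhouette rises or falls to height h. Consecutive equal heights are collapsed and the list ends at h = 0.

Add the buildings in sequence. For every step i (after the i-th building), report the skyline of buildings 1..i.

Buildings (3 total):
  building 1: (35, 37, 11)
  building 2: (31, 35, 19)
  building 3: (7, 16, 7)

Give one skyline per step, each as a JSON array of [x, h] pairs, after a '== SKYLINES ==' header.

== SKYLINES ==
[[35,11],[37,0]]
[[31,19],[35,11],[37,0]]
[[7,7],[16,0],[31,19],[35,11],[37,0]]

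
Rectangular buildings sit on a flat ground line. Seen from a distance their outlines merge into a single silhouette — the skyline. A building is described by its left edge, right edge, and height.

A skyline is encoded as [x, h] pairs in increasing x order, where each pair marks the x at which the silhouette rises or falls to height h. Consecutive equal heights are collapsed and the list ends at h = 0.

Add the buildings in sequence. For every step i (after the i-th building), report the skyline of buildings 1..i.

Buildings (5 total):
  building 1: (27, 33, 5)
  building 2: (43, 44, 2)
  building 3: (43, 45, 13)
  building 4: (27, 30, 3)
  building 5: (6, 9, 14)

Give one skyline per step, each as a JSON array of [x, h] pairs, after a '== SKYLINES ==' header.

== SKYLINES ==
[[27,5],[33,0]]
[[27,5],[33,0],[43,2],[44,0]]
[[27,5],[33,0],[43,13],[45,0]]
[[27,5],[33,0],[43,13],[45,0]]
[[6,14],[9,0],[27,5],[33,0],[43,13],[45,0]]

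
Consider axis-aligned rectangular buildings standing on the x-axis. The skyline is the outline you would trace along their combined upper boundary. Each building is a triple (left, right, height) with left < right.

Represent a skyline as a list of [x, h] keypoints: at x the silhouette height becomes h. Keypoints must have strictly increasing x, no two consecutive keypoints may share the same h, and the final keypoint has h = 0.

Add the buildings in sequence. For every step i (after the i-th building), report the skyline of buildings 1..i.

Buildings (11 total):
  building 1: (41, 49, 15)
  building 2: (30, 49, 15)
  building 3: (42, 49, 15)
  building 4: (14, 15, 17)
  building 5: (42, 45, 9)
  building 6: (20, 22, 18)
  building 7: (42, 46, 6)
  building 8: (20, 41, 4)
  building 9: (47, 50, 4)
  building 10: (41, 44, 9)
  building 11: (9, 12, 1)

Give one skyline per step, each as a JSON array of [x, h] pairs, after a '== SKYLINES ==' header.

== SKYLINES ==
[[41,15],[49,0]]
[[30,15],[49,0]]
[[30,15],[49,0]]
[[14,17],[15,0],[30,15],[49,0]]
[[14,17],[15,0],[30,15],[49,0]]
[[14,17],[15,0],[20,18],[22,0],[30,15],[49,0]]
[[14,17],[15,0],[20,18],[22,0],[30,15],[49,0]]
[[14,17],[15,0],[20,18],[22,4],[30,15],[49,0]]
[[14,17],[15,0],[20,18],[22,4],[30,15],[49,4],[50,0]]
[[14,17],[15,0],[20,18],[22,4],[30,15],[49,4],[50,0]]
[[9,1],[12,0],[14,17],[15,0],[20,18],[22,4],[30,15],[49,4],[50,0]]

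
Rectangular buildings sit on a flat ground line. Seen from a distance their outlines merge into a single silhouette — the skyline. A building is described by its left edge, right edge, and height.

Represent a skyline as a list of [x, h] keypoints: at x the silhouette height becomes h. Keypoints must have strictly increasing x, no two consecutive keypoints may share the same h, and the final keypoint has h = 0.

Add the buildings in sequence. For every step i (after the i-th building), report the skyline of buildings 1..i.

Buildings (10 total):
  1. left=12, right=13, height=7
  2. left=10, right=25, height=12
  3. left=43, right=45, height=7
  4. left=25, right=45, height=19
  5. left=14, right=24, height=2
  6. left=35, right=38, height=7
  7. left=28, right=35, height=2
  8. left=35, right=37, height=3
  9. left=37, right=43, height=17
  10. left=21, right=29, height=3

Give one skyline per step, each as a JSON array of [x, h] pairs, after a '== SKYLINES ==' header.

== SKYLINES ==
[[12,7],[13,0]]
[[10,12],[25,0]]
[[10,12],[25,0],[43,7],[45,0]]
[[10,12],[25,19],[45,0]]
[[10,12],[25,19],[45,0]]
[[10,12],[25,19],[45,0]]
[[10,12],[25,19],[45,0]]
[[10,12],[25,19],[45,0]]
[[10,12],[25,19],[45,0]]
[[10,12],[25,19],[45,0]]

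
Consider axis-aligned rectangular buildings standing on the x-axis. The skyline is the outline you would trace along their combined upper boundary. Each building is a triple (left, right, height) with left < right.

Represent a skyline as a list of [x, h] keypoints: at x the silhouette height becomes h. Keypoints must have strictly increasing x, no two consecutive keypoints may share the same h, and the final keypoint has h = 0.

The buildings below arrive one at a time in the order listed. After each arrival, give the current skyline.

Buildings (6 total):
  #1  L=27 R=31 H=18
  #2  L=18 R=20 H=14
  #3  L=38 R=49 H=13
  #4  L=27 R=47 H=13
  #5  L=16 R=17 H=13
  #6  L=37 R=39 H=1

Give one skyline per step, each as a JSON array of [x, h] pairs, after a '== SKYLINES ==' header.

== SKYLINES ==
[[27,18],[31,0]]
[[18,14],[20,0],[27,18],[31,0]]
[[18,14],[20,0],[27,18],[31,0],[38,13],[49,0]]
[[18,14],[20,0],[27,18],[31,13],[49,0]]
[[16,13],[17,0],[18,14],[20,0],[27,18],[31,13],[49,0]]
[[16,13],[17,0],[18,14],[20,0],[27,18],[31,13],[49,0]]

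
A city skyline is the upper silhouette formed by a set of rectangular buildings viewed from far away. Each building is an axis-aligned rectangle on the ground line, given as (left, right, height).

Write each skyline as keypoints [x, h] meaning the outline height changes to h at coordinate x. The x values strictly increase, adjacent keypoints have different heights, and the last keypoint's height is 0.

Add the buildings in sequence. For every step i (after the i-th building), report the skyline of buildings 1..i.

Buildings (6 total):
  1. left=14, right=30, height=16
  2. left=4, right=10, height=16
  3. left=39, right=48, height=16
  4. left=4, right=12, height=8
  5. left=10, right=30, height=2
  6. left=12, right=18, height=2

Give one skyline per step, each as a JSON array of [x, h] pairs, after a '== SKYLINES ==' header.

== SKYLINES ==
[[14,16],[30,0]]
[[4,16],[10,0],[14,16],[30,0]]
[[4,16],[10,0],[14,16],[30,0],[39,16],[48,0]]
[[4,16],[10,8],[12,0],[14,16],[30,0],[39,16],[48,0]]
[[4,16],[10,8],[12,2],[14,16],[30,0],[39,16],[48,0]]
[[4,16],[10,8],[12,2],[14,16],[30,0],[39,16],[48,0]]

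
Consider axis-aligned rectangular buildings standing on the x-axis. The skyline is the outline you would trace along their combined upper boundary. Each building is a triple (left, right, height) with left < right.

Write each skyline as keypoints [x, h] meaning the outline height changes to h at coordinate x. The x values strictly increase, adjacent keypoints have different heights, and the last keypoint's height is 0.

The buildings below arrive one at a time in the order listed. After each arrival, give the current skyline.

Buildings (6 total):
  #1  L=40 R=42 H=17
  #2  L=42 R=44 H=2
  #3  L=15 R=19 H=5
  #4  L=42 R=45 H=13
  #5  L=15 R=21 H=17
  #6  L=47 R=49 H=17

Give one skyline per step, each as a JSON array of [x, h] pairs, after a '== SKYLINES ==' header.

== SKYLINES ==
[[40,17],[42,0]]
[[40,17],[42,2],[44,0]]
[[15,5],[19,0],[40,17],[42,2],[44,0]]
[[15,5],[19,0],[40,17],[42,13],[45,0]]
[[15,17],[21,0],[40,17],[42,13],[45,0]]
[[15,17],[21,0],[40,17],[42,13],[45,0],[47,17],[49,0]]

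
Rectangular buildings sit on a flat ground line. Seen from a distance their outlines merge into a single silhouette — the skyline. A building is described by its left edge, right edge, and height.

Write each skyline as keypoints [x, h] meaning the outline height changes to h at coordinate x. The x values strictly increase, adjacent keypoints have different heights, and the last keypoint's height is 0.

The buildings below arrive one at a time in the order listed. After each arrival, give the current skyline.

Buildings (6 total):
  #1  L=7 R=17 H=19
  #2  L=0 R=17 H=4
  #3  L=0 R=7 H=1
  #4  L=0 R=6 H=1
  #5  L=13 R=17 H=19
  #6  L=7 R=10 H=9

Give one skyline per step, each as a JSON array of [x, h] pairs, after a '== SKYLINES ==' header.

== SKYLINES ==
[[7,19],[17,0]]
[[0,4],[7,19],[17,0]]
[[0,4],[7,19],[17,0]]
[[0,4],[7,19],[17,0]]
[[0,4],[7,19],[17,0]]
[[0,4],[7,19],[17,0]]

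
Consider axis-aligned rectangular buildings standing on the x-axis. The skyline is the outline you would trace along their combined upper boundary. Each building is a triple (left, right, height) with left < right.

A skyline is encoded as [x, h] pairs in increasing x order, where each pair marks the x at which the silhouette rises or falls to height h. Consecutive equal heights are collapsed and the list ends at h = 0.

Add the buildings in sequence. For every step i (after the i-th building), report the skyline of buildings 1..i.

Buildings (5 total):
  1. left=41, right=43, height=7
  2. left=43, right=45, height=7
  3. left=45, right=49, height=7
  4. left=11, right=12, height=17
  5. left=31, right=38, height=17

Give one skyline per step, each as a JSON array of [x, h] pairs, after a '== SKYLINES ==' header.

== SKYLINES ==
[[41,7],[43,0]]
[[41,7],[45,0]]
[[41,7],[49,0]]
[[11,17],[12,0],[41,7],[49,0]]
[[11,17],[12,0],[31,17],[38,0],[41,7],[49,0]]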